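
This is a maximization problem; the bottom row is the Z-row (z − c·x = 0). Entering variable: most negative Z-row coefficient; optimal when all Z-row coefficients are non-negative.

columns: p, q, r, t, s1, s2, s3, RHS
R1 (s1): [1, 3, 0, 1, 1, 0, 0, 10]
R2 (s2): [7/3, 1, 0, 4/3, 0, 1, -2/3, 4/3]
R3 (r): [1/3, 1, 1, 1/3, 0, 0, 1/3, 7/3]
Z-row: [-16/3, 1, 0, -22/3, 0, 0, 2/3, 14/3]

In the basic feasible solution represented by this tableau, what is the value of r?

r is basic (row 3); its value is the RHS of that row, 7/3.

7/3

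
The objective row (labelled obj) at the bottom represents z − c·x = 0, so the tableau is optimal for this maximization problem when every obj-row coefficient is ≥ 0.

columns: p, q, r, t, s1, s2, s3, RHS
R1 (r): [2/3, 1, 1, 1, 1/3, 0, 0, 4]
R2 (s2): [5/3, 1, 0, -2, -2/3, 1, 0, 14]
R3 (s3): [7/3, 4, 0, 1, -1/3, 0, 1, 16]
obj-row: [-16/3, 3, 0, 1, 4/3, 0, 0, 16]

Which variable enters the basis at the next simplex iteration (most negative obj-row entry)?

p

Negative obj-row entries: p: -16/3.
The most negative is -16/3 in column p, so p enters.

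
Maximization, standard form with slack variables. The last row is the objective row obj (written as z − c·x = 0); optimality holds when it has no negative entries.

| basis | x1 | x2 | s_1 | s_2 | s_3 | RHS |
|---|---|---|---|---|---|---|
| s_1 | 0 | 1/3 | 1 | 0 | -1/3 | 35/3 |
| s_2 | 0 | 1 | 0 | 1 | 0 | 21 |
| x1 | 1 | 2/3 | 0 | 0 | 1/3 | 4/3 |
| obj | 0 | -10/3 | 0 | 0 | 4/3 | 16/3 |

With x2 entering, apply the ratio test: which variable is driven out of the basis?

Column x2 entries and ratios — s_1: (35/3)/(1/3) = 35; s_2: 21/1 = 21; x1: (4/3)/(2/3) = 2.
Smallest ratio is 2 in the row of x1, so x1 leaves.

x1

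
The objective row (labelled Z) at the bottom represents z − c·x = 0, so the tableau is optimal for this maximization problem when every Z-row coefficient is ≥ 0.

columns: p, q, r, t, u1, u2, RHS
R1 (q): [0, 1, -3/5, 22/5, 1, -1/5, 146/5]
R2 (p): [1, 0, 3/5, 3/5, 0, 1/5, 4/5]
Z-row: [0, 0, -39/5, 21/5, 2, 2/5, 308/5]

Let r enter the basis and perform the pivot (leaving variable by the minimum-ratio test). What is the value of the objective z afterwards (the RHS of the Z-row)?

72

Ratio test on column r — row 1: entry -3/5 ≤ 0; row 2: (4/5)/(3/5) = 4/3. Minimum is 4/3 at row 2 (p leaves); pivot element 3/5.
Pivot on row 2; the Z-row RHS becomes 308/5 − (-39/5)·(4/3) = 72.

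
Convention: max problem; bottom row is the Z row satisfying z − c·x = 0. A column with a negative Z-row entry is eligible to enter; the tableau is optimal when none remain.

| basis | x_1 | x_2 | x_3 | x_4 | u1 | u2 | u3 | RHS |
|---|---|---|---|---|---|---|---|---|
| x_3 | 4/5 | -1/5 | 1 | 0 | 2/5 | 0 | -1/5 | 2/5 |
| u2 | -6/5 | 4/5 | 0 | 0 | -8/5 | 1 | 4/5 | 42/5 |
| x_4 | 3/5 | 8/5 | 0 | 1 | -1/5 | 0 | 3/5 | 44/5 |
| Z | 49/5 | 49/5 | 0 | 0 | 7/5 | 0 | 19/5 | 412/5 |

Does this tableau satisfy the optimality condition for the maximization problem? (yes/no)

yes

Every Z-row coefficient is ≥ 0, so the tableau is optimal.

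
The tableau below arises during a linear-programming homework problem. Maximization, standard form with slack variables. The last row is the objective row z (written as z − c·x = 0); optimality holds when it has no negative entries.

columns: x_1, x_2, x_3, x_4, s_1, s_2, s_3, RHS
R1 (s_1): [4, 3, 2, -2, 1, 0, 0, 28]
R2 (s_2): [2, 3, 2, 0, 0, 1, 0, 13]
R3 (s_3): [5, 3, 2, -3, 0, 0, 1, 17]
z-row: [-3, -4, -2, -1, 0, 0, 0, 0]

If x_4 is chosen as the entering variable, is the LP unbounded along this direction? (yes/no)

yes

Every constraint-row entry in column x_4 is ≤ 0, so increasing x_4 is unbounded.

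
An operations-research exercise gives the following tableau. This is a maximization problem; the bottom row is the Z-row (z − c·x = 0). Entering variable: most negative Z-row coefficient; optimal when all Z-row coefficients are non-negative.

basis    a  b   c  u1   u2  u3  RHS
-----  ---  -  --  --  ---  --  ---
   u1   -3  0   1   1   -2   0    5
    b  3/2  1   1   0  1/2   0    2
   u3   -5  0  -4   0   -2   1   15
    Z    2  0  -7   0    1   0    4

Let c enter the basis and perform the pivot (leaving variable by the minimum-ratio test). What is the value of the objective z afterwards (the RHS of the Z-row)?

18

Ratio test on column c — row 1: 5/1 = 5; row 2: 2/1 = 2; row 3: entry -4 ≤ 0. Minimum is 2 at row 2 (b leaves); pivot element 1.
Pivot on row 2; the Z-row RHS becomes 4 − (-7)·2 = 18.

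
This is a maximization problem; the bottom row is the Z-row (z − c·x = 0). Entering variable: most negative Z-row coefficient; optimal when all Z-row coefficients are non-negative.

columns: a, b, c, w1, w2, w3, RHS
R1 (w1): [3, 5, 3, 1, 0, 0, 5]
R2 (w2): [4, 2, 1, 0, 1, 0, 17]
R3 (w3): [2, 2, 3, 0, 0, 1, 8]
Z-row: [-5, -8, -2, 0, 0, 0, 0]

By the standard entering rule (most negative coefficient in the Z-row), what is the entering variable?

Negative Z-row entries: a: -5, b: -8, c: -2.
The most negative is -8 in column b, so b enters.

b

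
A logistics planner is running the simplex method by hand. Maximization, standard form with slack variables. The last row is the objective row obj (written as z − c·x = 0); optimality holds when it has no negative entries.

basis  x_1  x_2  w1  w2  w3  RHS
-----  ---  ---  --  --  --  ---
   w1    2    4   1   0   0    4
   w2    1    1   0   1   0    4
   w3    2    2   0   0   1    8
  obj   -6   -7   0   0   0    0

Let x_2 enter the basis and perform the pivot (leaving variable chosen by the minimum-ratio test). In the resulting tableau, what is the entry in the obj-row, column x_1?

-5/2

Ratio test on column x_2 — row 1: 4/4 = 1; row 2: 4/1 = 4; row 3: 8/2 = 4. Minimum is 1 at row 1 (w1 leaves); pivot element 4.
Divide row 1 by 4; eliminate column x_2 from the other rows.
obj-row update in column x_1: -6 − (-7)·(1/2) = -5/2.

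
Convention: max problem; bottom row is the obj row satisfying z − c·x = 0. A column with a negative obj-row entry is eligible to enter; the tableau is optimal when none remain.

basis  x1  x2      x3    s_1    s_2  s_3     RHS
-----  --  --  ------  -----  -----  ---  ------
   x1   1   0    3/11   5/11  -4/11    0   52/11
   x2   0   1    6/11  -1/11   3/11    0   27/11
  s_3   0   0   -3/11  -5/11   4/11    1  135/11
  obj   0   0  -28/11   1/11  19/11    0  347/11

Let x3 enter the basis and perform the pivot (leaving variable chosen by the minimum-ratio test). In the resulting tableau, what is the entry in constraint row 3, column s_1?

Ratio test on column x3 — row 1: (52/11)/(3/11) = 52/3; row 2: (27/11)/(6/11) = 9/2; row 3: entry -3/11 ≤ 0. Minimum is 9/2 at row 2 (x2 leaves); pivot element 6/11.
Divide row 2 by 6/11; eliminate column x3 from the other rows.
Row 3 update in column s_1: -5/11 − (-3/11)·(-1/6) = -1/2.

-1/2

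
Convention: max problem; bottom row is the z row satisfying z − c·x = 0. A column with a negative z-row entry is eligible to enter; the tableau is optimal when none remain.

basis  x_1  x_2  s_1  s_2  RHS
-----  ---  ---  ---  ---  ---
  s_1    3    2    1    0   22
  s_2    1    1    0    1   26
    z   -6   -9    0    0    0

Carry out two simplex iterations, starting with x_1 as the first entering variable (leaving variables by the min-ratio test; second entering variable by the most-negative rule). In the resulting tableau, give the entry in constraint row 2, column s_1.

-1/2

Ratio test on column x_1 — row 1: 22/3 = 22/3; row 2: 26/1 = 26. Minimum is 22/3 at row 1 (s_1 leaves); pivot element 3.
Divide row 1 by 3; eliminate column x_1 from the other rows.
Second iteration: most negative z-row entry is -5 in column x_2, so x_2 enters.
Ratio test on column x_2 — row 1: (22/3)/(2/3) = 11; row 2: (56/3)/(1/3) = 56. Minimum is 11 at row 1 (x_1 leaves); pivot element 2/3.
Divide row 1 by 2/3; eliminate column x_2 from the other rows.
After both pivots, the entry at constraint row 2, column s_1 is -1/2.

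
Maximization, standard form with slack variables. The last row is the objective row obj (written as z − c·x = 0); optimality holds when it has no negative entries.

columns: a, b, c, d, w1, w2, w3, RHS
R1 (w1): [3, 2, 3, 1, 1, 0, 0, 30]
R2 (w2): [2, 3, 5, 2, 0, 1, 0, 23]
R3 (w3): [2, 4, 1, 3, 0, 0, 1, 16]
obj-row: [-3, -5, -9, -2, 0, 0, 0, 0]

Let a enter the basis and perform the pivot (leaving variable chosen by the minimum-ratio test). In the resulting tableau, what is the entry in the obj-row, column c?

Ratio test on column a — row 1: 30/3 = 10; row 2: 23/2 = 23/2; row 3: 16/2 = 8. Minimum is 8 at row 3 (w3 leaves); pivot element 2.
Divide row 3 by 2; eliminate column a from the other rows.
obj-row update in column c: -9 − (-3)·(1/2) = -15/2.

-15/2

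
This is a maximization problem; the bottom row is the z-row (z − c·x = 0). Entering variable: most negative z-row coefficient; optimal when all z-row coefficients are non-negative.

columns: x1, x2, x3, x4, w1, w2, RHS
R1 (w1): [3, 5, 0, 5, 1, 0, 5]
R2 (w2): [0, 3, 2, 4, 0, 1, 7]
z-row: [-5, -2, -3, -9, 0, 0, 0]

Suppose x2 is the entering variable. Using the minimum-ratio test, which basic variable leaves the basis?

Column x2 entries and ratios — w1: 5/5 = 1; w2: 7/3 = 7/3.
Smallest ratio is 1 in the row of w1, so w1 leaves.

w1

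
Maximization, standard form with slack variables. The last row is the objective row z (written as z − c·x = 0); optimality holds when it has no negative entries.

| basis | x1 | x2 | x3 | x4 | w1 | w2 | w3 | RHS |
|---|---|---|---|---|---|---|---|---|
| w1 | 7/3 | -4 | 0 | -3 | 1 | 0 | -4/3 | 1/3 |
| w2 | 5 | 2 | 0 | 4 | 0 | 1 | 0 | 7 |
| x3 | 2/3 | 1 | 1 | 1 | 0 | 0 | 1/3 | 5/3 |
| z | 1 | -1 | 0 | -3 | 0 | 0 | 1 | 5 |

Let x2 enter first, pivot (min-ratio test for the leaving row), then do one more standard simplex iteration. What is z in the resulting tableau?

Ratio test on column x2 — row 1: entry -4 ≤ 0; row 2: 7/2 = 7/2; row 3: (5/3)/1 = 5/3. Minimum is 5/3 at row 3 (x3 leaves); pivot element 1.
Pivot on row 3; the z-row RHS becomes 5 − (-1)·(5/3) = 20/3.
Next entering variable (most negative z-row entry -2): x4.
Ratio test on column x4 — row 1: 7/1 = 7; row 2: (11/3)/2 = 11/6; row 3: (5/3)/1 = 5/3. Minimum is 5/3 at row 3 (x2 leaves); pivot element 1.
After the second pivot the z-row RHS is 20/3 − (-2)·(5/3) = 10.

10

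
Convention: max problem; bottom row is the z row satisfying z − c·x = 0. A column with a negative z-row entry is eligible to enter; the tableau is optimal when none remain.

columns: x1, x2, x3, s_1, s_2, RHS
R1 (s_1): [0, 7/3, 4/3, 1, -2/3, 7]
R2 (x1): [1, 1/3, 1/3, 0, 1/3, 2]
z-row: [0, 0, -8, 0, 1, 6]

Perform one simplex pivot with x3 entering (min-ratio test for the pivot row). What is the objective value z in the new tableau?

48

Ratio test on column x3 — row 1: 7/(4/3) = 21/4; row 2: 2/(1/3) = 6. Minimum is 21/4 at row 1 (s_1 leaves); pivot element 4/3.
Pivot on row 1; the z-row RHS becomes 6 − (-8)·(21/4) = 48.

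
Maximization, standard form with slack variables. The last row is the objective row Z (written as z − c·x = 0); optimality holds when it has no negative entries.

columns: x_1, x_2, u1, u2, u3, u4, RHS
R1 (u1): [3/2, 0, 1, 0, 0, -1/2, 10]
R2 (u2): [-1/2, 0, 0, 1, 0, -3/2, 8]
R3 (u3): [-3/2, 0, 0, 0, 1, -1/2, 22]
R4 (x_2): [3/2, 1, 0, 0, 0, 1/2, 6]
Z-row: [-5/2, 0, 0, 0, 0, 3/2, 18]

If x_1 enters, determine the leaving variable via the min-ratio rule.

Column x_1 entries and ratios — u1: 10/(3/2) = 20/3; u2: -1/2 ≤ 0, skip; u3: -3/2 ≤ 0, skip; x_2: 6/(3/2) = 4.
Smallest ratio is 4 in the row of x_2, so x_2 leaves.

x_2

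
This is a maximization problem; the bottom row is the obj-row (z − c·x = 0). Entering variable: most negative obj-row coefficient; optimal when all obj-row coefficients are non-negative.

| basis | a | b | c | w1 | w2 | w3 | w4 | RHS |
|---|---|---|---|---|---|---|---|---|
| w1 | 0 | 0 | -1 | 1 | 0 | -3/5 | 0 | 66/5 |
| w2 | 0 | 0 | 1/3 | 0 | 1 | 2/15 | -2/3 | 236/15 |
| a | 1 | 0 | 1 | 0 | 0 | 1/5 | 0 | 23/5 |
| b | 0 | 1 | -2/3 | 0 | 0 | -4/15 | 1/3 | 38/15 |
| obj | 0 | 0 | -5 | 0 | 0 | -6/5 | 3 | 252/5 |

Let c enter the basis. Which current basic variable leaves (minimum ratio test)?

a

Column c entries and ratios — w1: -1 ≤ 0, skip; w2: (236/15)/(1/3) = 236/5; a: (23/5)/1 = 23/5; b: -2/3 ≤ 0, skip.
Smallest ratio is 23/5 in the row of a, so a leaves.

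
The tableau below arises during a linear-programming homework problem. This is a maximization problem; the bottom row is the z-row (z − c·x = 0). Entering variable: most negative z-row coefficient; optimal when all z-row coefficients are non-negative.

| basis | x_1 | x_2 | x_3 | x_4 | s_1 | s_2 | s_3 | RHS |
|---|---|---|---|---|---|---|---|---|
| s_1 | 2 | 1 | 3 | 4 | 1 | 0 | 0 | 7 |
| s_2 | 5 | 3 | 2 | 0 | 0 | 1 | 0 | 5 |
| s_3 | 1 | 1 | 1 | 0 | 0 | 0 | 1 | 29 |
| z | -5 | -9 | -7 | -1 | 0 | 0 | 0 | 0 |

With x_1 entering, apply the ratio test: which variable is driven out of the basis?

s_2

Column x_1 entries and ratios — s_1: 7/2 = 7/2; s_2: 5/5 = 1; s_3: 29/1 = 29.
Smallest ratio is 1 in the row of s_2, so s_2 leaves.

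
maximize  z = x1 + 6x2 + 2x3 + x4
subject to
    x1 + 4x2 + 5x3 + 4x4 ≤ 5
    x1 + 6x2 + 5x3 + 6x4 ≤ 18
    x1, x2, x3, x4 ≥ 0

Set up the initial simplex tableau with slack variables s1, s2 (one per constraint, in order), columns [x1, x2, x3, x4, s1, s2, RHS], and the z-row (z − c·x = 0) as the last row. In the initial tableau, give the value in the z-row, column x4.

-1

The z-row carries the negated objective coefficients: the x4 entry is -1.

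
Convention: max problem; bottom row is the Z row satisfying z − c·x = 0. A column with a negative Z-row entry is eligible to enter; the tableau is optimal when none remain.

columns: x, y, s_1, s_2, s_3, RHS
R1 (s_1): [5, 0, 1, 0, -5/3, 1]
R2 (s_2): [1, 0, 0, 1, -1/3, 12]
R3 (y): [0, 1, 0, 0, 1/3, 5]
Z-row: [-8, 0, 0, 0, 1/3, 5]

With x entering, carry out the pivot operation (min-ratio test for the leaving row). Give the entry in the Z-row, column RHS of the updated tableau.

Ratio test on column x — row 1: 1/5 = 1/5; row 2: 12/1 = 12; row 3: entry 0 ≤ 0. Minimum is 1/5 at row 1 (s_1 leaves); pivot element 5.
Divide row 1 by 5; eliminate column x from the other rows.
Z-row update in column RHS: 5 − (-8)·(1/5) = 33/5.

33/5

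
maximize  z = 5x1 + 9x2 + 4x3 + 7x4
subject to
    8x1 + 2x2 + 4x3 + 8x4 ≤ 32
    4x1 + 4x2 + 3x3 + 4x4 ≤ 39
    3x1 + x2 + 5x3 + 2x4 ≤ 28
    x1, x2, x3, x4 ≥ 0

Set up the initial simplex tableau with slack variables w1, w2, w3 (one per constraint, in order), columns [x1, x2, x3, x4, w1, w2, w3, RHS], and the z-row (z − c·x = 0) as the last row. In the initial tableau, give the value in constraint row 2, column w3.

Slack w3 belongs to constraint 3; its column is the unit vector e_3, so the entry in row 2 is 0.

0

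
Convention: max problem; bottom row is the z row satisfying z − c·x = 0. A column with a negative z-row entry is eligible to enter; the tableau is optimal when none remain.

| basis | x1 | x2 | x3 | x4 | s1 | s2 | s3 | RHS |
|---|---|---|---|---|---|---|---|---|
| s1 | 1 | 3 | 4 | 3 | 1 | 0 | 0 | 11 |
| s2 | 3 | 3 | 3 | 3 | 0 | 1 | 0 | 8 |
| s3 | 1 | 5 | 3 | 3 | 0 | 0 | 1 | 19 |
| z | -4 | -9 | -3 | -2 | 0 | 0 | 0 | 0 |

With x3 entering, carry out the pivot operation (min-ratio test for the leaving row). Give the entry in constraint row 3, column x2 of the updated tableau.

Ratio test on column x3 — row 1: 11/4 = 11/4; row 2: 8/3 = 8/3; row 3: 19/3 = 19/3. Minimum is 8/3 at row 2 (s2 leaves); pivot element 3.
Divide row 2 by 3; eliminate column x3 from the other rows.
Row 3 update in column x2: 5 − 3·1 = 2.

2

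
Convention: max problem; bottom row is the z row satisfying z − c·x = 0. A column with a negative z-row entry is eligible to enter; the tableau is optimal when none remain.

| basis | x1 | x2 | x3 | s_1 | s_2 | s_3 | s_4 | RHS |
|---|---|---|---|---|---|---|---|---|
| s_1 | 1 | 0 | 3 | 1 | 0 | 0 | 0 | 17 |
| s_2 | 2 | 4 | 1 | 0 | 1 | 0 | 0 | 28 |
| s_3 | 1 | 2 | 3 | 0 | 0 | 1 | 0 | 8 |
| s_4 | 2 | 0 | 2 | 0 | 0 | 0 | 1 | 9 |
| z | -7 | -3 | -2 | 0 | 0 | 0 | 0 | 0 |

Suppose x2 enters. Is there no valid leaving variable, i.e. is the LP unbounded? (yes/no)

Column x2 has positive entries in row(s) 2, 3, so the ratio test bounds it — not unbounded.

no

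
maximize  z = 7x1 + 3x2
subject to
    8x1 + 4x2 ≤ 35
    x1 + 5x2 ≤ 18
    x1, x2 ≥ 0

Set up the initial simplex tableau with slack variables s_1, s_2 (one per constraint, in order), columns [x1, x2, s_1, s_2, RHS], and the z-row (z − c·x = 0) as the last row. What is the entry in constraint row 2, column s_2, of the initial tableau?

1

Slack s_2 belongs to constraint 2; its column is the unit vector e_2, so the entry in row 2 is 1.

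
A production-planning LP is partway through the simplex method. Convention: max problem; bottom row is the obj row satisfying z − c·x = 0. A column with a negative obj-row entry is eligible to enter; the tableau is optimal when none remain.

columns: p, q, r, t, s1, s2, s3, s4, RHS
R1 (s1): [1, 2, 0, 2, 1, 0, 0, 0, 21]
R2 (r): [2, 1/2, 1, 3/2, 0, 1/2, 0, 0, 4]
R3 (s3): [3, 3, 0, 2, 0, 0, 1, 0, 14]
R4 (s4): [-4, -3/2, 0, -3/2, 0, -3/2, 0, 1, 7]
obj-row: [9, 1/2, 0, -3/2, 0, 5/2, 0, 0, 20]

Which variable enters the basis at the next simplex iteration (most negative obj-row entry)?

t

Negative obj-row entries: t: -3/2.
The most negative is -3/2 in column t, so t enters.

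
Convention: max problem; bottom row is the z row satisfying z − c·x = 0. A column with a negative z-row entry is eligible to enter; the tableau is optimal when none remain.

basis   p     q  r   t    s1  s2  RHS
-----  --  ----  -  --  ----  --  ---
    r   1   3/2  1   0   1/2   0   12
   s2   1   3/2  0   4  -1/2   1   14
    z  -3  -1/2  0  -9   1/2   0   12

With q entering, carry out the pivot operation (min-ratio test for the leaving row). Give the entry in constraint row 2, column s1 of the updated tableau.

-1

Ratio test on column q — row 1: 12/(3/2) = 8; row 2: 14/(3/2) = 28/3. Minimum is 8 at row 1 (r leaves); pivot element 3/2.
Divide row 1 by 3/2; eliminate column q from the other rows.
Row 2 update in column s1: -1/2 − (3/2)·(1/3) = -1.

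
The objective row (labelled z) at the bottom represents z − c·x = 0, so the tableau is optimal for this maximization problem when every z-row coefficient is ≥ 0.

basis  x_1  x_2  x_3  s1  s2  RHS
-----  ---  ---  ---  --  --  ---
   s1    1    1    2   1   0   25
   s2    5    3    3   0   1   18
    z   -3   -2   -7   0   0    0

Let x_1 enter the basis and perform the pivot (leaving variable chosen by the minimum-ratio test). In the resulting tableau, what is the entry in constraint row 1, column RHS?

107/5

Ratio test on column x_1 — row 1: 25/1 = 25; row 2: 18/5 = 18/5. Minimum is 18/5 at row 2 (s2 leaves); pivot element 5.
Divide row 2 by 5; eliminate column x_1 from the other rows.
Row 1 update in column RHS: 25 − 1·(18/5) = 107/5.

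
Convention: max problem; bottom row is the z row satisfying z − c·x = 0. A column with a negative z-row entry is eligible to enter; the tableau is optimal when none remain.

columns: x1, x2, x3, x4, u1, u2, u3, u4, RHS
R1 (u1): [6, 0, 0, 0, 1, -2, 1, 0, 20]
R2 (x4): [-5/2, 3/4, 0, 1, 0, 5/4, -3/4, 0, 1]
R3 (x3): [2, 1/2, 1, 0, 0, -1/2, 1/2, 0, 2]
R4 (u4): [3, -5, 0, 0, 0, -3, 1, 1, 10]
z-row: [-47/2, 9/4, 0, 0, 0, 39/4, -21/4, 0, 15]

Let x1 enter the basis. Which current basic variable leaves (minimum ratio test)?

Column x1 entries and ratios — u1: 20/6 = 10/3; x4: -5/2 ≤ 0, skip; x3: 2/2 = 1; u4: 10/3 = 10/3.
Smallest ratio is 1 in the row of x3, so x3 leaves.

x3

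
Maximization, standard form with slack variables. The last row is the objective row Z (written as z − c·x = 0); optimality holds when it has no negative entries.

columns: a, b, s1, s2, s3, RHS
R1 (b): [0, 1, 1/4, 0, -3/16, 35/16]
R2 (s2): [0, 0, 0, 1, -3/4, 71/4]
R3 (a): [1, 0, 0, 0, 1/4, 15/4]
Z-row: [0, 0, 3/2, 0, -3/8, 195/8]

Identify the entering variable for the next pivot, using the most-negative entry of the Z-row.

Negative Z-row entries: s3: -3/8.
The most negative is -3/8 in column s3, so s3 enters.

s3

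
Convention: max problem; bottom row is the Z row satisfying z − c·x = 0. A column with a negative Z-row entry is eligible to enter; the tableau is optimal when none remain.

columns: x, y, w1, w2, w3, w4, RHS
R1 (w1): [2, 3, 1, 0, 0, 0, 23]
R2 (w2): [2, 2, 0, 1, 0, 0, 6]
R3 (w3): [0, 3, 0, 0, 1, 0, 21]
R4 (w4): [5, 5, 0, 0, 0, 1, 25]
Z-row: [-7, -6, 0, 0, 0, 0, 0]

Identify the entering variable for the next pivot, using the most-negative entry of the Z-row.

Negative Z-row entries: x: -7, y: -6.
The most negative is -7 in column x, so x enters.

x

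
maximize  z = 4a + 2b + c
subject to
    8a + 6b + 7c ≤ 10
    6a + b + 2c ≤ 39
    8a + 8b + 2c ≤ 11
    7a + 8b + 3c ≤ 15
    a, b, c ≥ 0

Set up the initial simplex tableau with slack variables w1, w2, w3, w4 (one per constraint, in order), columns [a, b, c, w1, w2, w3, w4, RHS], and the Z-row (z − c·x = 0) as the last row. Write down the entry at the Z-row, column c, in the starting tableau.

The Z-row carries the negated objective coefficients: the c entry is -1.

-1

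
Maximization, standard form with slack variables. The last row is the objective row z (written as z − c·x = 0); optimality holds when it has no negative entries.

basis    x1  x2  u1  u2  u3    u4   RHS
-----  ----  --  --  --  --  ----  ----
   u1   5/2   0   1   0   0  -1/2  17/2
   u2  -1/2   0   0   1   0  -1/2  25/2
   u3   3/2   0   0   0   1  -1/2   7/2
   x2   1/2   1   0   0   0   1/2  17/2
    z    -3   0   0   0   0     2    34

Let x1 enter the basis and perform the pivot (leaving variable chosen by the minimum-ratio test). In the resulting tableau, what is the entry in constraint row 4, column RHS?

22/3

Ratio test on column x1 — row 1: (17/2)/(5/2) = 17/5; row 2: entry -1/2 ≤ 0; row 3: (7/2)/(3/2) = 7/3; row 4: (17/2)/(1/2) = 17. Minimum is 7/3 at row 3 (u3 leaves); pivot element 3/2.
Divide row 3 by 3/2; eliminate column x1 from the other rows.
Row 4 update in column RHS: 17/2 − (1/2)·(7/3) = 22/3.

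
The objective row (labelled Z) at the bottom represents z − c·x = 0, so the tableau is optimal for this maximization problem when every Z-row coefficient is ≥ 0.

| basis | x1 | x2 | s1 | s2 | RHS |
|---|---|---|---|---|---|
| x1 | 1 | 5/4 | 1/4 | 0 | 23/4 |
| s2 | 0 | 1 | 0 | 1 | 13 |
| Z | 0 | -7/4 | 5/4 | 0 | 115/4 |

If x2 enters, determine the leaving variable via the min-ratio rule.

x1

Column x2 entries and ratios — x1: (23/4)/(5/4) = 23/5; s2: 13/1 = 13.
Smallest ratio is 23/5 in the row of x1, so x1 leaves.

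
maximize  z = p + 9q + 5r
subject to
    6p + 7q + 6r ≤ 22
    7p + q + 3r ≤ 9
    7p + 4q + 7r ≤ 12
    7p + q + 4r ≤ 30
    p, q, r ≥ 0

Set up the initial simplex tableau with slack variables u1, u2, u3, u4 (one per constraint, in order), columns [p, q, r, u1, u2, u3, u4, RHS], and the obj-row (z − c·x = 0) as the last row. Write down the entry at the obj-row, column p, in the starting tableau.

-1

The obj-row carries the negated objective coefficients: the p entry is -1.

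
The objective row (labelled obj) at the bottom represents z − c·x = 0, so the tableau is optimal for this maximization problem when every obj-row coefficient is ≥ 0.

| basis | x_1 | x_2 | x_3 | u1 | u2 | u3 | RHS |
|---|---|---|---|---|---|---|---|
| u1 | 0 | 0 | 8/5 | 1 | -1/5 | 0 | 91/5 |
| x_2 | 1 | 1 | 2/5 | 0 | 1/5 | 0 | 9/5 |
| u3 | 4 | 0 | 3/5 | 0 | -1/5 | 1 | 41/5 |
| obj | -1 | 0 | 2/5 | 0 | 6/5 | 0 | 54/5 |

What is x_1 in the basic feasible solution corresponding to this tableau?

0

x_1 is not in the basis, so in the current basic feasible solution x_1 = 0.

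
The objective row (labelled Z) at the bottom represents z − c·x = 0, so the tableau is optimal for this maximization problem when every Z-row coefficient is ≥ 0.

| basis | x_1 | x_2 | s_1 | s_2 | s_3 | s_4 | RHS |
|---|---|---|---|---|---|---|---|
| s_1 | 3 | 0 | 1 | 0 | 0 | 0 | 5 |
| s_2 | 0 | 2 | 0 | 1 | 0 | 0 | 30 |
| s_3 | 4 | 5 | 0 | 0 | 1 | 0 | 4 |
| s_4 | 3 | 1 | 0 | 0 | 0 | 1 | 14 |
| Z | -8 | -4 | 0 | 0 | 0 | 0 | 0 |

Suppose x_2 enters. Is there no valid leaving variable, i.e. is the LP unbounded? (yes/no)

Column x_2 has positive entries in row(s) 2, 3, 4, so the ratio test bounds it — not unbounded.

no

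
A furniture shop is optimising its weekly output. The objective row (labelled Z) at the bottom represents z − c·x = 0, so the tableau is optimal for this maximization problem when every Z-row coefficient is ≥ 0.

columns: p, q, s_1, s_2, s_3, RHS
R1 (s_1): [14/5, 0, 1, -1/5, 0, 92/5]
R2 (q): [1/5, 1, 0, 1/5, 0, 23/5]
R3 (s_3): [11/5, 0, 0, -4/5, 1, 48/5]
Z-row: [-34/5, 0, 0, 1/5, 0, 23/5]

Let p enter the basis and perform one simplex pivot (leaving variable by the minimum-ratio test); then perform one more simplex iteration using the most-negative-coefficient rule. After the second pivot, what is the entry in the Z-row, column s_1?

Ratio test on column p — row 1: (92/5)/(14/5) = 46/7; row 2: (23/5)/(1/5) = 23; row 3: (48/5)/(11/5) = 48/11. Minimum is 48/11 at row 3 (s_3 leaves); pivot element 11/5.
Divide row 3 by 11/5; eliminate column p from the other rows.
Second iteration: most negative Z-row entry is -25/11 in column s_2, so s_2 enters.
Ratio test on column s_2 — row 1: (68/11)/(9/11) = 68/9; row 2: (41/11)/(3/11) = 41/3; row 3: entry -4/11 ≤ 0. Minimum is 68/9 at row 1 (s_1 leaves); pivot element 9/11.
Divide row 1 by 9/11; eliminate column s_2 from the other rows.
After both pivots, the entry at the Z-row, column s_1 is 25/9.

25/9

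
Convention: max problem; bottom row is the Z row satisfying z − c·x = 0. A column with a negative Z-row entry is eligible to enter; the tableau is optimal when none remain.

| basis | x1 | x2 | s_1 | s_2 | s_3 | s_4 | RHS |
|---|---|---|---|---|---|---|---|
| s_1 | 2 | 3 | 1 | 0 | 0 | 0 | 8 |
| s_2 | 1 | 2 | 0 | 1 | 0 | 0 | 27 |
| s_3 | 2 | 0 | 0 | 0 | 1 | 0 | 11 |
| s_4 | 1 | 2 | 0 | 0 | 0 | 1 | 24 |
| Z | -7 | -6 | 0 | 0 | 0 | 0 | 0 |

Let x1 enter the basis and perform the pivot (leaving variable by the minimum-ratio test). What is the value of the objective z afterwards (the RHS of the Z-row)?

Ratio test on column x1 — row 1: 8/2 = 4; row 2: 27/1 = 27; row 3: 11/2 = 11/2; row 4: 24/1 = 24. Minimum is 4 at row 1 (s_1 leaves); pivot element 2.
Pivot on row 1; the Z-row RHS becomes 0 − (-7)·4 = 28.

28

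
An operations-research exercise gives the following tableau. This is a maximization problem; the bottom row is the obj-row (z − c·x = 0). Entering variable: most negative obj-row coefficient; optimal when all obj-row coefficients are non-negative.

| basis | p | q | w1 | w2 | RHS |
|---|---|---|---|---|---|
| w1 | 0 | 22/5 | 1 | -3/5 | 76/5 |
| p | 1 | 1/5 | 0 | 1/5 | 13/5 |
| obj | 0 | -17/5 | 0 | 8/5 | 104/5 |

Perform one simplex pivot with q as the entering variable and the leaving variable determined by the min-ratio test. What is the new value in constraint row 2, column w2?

5/22

Ratio test on column q — row 1: (76/5)/(22/5) = 38/11; row 2: (13/5)/(1/5) = 13. Minimum is 38/11 at row 1 (w1 leaves); pivot element 22/5.
Divide row 1 by 22/5; eliminate column q from the other rows.
Row 2 update in column w2: 1/5 − (1/5)·(-3/22) = 5/22.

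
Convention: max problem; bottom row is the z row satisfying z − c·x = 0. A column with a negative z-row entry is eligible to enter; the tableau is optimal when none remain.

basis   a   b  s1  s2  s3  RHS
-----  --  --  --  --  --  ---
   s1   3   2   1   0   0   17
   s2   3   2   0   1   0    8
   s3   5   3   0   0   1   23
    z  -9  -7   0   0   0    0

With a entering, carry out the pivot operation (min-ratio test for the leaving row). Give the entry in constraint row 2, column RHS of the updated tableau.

Ratio test on column a — row 1: 17/3 = 17/3; row 2: 8/3 = 8/3; row 3: 23/5 = 23/5. Minimum is 8/3 at row 2 (s2 leaves); pivot element 3.
Divide row 2 by 3; eliminate column a from the other rows.
In the new row 2, the RHS entry is the old entry divided by the pivot: 8/3 = 8/3.

8/3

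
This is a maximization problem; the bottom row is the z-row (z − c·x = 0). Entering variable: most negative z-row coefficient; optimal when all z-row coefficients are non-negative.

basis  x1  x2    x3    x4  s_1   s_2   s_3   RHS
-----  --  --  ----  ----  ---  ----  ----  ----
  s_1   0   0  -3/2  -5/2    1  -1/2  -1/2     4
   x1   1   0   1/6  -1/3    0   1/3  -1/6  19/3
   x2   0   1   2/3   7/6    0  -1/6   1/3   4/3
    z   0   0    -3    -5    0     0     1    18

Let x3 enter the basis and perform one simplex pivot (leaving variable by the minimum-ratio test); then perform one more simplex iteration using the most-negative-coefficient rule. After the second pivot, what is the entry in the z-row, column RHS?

Ratio test on column x3 — row 1: entry -3/2 ≤ 0; row 2: (19/3)/(1/6) = 38; row 3: (4/3)/(2/3) = 2. Minimum is 2 at row 3 (x2 leaves); pivot element 2/3.
Divide row 3 by 2/3; eliminate column x3 from the other rows.
Second iteration: most negative z-row entry is -3/4 in column s_2, so s_2 enters.
Ratio test on column s_2 — row 1: entry -7/8 ≤ 0; row 2: 6/(3/8) = 16; row 3: entry -1/4 ≤ 0. Minimum is 16 at row 2 (x1 leaves); pivot element 3/8.
Divide row 2 by 3/8; eliminate column s_2 from the other rows.
After both pivots, the entry at the z-row, column RHS is 36.

36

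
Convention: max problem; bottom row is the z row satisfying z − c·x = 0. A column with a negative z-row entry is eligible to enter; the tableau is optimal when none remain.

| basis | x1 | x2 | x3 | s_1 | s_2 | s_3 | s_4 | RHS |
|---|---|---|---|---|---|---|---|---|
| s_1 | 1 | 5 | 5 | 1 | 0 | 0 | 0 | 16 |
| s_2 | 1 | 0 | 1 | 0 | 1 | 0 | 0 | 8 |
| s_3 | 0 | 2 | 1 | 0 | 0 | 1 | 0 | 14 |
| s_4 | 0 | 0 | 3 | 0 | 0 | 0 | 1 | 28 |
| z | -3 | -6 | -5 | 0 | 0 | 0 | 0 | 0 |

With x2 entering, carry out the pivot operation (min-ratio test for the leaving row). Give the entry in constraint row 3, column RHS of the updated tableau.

38/5

Ratio test on column x2 — row 1: 16/5 = 16/5; row 2: entry 0 ≤ 0; row 3: 14/2 = 7; row 4: entry 0 ≤ 0. Minimum is 16/5 at row 1 (s_1 leaves); pivot element 5.
Divide row 1 by 5; eliminate column x2 from the other rows.
Row 3 update in column RHS: 14 − 2·(16/5) = 38/5.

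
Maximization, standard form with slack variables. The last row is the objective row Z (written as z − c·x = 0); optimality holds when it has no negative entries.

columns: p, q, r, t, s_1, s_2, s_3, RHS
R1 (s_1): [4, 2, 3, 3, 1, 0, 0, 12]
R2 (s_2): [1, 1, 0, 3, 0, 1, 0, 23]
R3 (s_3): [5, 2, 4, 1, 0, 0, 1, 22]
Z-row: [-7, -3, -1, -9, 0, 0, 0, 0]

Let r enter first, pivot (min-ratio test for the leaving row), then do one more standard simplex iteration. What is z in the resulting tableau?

Ratio test on column r — row 1: 12/3 = 4; row 2: entry 0 ≤ 0; row 3: 22/4 = 11/2. Minimum is 4 at row 1 (s_1 leaves); pivot element 3.
Pivot on row 1; the Z-row RHS becomes 0 − (-1)·4 = 4.
Next entering variable (most negative Z-row entry -8): t.
Ratio test on column t — row 1: 4/1 = 4; row 2: 23/3 = 23/3; row 3: entry -3 ≤ 0. Minimum is 4 at row 1 (r leaves); pivot element 1.
After the second pivot the Z-row RHS is 4 − (-8)·4 = 36.

36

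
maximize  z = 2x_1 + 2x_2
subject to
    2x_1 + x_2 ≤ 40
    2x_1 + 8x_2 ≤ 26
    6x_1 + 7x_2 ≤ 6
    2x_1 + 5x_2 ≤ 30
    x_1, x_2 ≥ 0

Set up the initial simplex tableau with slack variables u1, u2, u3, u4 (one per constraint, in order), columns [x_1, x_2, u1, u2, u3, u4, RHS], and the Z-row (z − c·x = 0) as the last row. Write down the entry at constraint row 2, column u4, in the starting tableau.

Slack u4 belongs to constraint 4; its column is the unit vector e_4, so the entry in row 2 is 0.

0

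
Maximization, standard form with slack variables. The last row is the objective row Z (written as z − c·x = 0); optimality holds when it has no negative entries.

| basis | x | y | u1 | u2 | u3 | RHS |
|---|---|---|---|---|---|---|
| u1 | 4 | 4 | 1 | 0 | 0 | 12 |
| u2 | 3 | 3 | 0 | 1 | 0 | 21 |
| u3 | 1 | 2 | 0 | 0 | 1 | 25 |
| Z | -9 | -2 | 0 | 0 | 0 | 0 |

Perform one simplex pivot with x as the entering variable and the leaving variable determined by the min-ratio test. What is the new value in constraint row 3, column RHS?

Ratio test on column x — row 1: 12/4 = 3; row 2: 21/3 = 7; row 3: 25/1 = 25. Minimum is 3 at row 1 (u1 leaves); pivot element 4.
Divide row 1 by 4; eliminate column x from the other rows.
Row 3 update in column RHS: 25 − 1·3 = 22.

22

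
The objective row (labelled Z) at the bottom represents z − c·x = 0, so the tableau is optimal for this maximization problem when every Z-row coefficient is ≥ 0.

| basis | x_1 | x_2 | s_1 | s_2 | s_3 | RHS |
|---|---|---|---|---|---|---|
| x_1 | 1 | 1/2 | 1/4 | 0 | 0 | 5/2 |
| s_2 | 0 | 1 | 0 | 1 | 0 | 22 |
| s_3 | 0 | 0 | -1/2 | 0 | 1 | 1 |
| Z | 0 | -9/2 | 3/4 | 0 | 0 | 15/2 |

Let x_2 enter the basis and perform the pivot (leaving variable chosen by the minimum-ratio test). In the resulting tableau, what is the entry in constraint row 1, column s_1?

Ratio test on column x_2 — row 1: (5/2)/(1/2) = 5; row 2: 22/1 = 22; row 3: entry 0 ≤ 0. Minimum is 5 at row 1 (x_1 leaves); pivot element 1/2.
Divide row 1 by 1/2; eliminate column x_2 from the other rows.
In the new row 1, the s_1 entry is the old entry divided by the pivot: (1/4)/(1/2) = 1/2.

1/2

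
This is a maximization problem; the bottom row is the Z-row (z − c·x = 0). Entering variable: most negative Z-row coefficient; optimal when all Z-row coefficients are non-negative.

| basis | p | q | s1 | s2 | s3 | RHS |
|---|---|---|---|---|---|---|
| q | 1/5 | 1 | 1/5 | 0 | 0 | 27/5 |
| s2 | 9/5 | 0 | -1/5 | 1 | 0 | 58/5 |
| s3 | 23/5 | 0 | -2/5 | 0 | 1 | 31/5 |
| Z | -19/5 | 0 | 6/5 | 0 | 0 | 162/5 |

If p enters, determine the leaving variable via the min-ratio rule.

s3

Column p entries and ratios — q: (27/5)/(1/5) = 27; s2: (58/5)/(9/5) = 58/9; s3: (31/5)/(23/5) = 31/23.
Smallest ratio is 31/23 in the row of s3, so s3 leaves.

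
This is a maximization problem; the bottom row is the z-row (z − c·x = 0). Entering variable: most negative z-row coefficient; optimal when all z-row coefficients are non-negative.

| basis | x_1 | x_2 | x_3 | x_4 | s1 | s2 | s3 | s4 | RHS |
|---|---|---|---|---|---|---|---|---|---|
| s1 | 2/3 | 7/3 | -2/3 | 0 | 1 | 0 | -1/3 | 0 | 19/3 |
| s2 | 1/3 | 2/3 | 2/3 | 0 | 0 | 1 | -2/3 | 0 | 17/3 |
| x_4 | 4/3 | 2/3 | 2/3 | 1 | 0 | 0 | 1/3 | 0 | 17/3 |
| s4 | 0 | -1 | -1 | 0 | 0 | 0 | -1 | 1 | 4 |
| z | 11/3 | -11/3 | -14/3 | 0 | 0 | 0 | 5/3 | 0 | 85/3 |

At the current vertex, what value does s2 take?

17/3

s2 is basic (row 2); its value is the RHS of that row, 17/3.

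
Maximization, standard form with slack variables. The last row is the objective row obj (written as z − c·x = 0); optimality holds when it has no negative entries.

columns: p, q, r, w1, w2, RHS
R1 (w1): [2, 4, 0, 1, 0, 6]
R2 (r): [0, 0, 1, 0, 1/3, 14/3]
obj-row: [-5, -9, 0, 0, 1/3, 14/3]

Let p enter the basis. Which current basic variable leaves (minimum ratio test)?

w1

Column p entries and ratios — w1: 6/2 = 3; r: 0 ≤ 0, skip.
Smallest ratio is 3 in the row of w1, so w1 leaves.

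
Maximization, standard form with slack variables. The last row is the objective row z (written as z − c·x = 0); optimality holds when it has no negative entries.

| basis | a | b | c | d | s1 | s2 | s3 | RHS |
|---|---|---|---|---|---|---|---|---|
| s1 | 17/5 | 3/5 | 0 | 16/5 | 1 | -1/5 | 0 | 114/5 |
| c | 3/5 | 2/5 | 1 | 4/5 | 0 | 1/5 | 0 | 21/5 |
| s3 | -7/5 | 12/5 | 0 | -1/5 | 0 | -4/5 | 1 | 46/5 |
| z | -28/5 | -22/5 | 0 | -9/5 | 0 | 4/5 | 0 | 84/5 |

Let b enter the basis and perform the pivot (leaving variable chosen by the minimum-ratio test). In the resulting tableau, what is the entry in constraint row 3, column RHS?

Ratio test on column b — row 1: (114/5)/(3/5) = 38; row 2: (21/5)/(2/5) = 21/2; row 3: (46/5)/(12/5) = 23/6. Minimum is 23/6 at row 3 (s3 leaves); pivot element 12/5.
Divide row 3 by 12/5; eliminate column b from the other rows.
In the new row 3, the RHS entry is the old entry divided by the pivot: (46/5)/(12/5) = 23/6.

23/6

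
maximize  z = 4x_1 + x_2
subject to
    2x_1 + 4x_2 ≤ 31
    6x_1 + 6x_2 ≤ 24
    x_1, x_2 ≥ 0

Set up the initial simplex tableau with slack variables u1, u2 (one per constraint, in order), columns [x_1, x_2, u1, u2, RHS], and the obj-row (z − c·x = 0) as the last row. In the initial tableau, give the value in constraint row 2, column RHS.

24

The RHS of constraint 2 is b_2 = 24.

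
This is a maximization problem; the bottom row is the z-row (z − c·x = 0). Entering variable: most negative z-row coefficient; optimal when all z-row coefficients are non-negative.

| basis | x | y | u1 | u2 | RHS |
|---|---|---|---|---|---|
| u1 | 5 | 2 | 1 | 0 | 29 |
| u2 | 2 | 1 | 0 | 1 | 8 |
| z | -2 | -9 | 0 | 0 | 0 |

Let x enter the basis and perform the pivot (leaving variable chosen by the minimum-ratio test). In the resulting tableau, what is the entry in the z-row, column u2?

Ratio test on column x — row 1: 29/5 = 29/5; row 2: 8/2 = 4. Minimum is 4 at row 2 (u2 leaves); pivot element 2.
Divide row 2 by 2; eliminate column x from the other rows.
z-row update in column u2: 0 − (-2)·(1/2) = 1.

1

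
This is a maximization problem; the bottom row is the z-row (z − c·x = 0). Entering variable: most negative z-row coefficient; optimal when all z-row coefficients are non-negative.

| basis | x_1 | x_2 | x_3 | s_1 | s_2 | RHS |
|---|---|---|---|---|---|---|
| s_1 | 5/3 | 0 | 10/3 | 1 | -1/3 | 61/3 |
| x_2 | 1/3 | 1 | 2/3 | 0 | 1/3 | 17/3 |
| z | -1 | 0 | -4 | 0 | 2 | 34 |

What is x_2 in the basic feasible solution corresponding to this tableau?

17/3

x_2 is basic (row 2); its value is the RHS of that row, 17/3.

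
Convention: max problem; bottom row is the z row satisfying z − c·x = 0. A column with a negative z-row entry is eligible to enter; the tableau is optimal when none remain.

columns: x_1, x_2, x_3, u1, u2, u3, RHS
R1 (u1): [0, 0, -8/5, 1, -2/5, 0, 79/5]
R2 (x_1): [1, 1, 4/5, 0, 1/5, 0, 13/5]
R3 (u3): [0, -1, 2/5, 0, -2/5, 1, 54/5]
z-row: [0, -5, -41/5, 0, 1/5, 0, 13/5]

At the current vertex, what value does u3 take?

54/5

u3 is basic (row 3); its value is the RHS of that row, 54/5.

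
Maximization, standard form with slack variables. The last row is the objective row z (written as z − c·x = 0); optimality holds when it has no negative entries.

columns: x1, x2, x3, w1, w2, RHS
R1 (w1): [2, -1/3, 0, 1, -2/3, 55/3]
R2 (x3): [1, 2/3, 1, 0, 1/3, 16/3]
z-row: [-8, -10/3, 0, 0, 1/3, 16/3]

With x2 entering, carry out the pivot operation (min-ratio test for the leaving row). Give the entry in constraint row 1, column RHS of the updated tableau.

Ratio test on column x2 — row 1: entry -1/3 ≤ 0; row 2: (16/3)/(2/3) = 8. Minimum is 8 at row 2 (x3 leaves); pivot element 2/3.
Divide row 2 by 2/3; eliminate column x2 from the other rows.
Row 1 update in column RHS: 55/3 − (-1/3)·8 = 21.

21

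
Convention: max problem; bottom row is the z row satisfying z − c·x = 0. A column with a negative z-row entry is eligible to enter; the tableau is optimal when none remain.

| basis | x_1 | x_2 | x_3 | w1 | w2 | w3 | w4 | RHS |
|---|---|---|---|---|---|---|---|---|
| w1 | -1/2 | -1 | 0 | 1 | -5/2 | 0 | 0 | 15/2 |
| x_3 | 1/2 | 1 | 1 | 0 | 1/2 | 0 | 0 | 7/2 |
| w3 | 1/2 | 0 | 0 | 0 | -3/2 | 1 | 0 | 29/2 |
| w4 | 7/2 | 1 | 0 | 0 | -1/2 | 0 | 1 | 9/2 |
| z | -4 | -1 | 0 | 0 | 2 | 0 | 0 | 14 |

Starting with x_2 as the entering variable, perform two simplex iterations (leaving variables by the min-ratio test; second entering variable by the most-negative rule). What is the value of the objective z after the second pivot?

Ratio test on column x_2 — row 1: entry -1 ≤ 0; row 2: (7/2)/1 = 7/2; row 3: entry 0 ≤ 0; row 4: (9/2)/1 = 9/2. Minimum is 7/2 at row 2 (x_3 leaves); pivot element 1.
Pivot on row 2; the z-row RHS becomes 14 − (-1)·(7/2) = 35/2.
Next entering variable (most negative z-row entry -7/2): x_1.
Ratio test on column x_1 — row 1: entry 0 ≤ 0; row 2: (7/2)/(1/2) = 7; row 3: (29/2)/(1/2) = 29; row 4: 1/3 = 1/3. Minimum is 1/3 at row 4 (w4 leaves); pivot element 3.
After the second pivot the z-row RHS is 35/2 − (-7/2)·(1/3) = 56/3.

56/3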